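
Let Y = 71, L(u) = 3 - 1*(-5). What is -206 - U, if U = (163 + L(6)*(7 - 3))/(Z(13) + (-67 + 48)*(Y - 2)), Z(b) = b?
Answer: -267193/1298 ≈ -205.85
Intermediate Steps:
L(u) = 8 (L(u) = 3 + 5 = 8)
U = -195/1298 (U = (163 + 8*(7 - 3))/(13 + (-67 + 48)*(71 - 2)) = (163 + 8*4)/(13 - 19*69) = (163 + 32)/(13 - 1311) = 195/(-1298) = 195*(-1/1298) = -195/1298 ≈ -0.15023)
-206 - U = -206 - 1*(-195/1298) = -206 + 195/1298 = -267193/1298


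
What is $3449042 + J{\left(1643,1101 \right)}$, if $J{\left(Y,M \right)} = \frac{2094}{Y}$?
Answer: $\frac{5666778100}{1643} \approx 3.449 \cdot 10^{6}$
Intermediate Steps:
$3449042 + J{\left(1643,1101 \right)} = 3449042 + \frac{2094}{1643} = \frac{5666778100}{1643}$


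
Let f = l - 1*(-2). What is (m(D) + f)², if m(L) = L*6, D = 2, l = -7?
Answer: 49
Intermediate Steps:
m(L) = 6*L
f = -5 (f = -7 - 1*(-2) = -7 + 2 = -5)
(m(D) + f)² = (6*2 - 5)² = (12 - 5)² = 7² = 49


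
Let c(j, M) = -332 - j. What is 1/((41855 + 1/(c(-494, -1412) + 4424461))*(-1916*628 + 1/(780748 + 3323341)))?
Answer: -1068179210791/53795582707006507766958 ≈ -1.9856e-11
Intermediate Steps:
1/((41855 + 1/(c(-494, -1412) + 4424461))*(-1916*628 + 1/(780748 + 3323341))) = 1/((41855 + 1/((-332 - 1*(-494)) + 4424461))*(-1916*628 + 1/(780748 + 3323341))) = 1/((41855 + 1/((-332 + 494) + 4424461))*(-1203248 + 1/4104089)) = 1/((41855 + 1/(162 + 4424461))*(-1203248 + 1/4104089)) = 1/((41855 + 1/4424623)*(-4938236881071/4104089)) = 1/((185192595666/4424623)*(-4938236881071/4104089)) = 1/(-53795582707006507766958/1068179210791) = -1068179210791/53795582707006507766958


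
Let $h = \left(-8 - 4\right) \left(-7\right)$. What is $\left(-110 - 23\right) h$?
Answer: $-11172$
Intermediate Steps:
$h = 84$ ($h = \left(-12\right) \left(-7\right) = 84$)
$\left(-110 - 23\right) h = \left(-110 - 23\right) 84 = \left(-133\right) 84 = -11172$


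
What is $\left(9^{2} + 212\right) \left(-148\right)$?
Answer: $-43364$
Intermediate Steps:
$\left(9^{2} + 212\right) \left(-148\right) = \left(81 + 212\right) \left(-148\right) = 293 \left(-148\right) = -43364$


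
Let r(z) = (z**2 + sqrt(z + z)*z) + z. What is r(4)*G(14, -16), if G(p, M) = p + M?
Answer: -40 - 16*sqrt(2) ≈ -62.627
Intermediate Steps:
G(p, M) = M + p
r(z) = z + z**2 + sqrt(2)*z**(3/2) (r(z) = (z**2 + sqrt(2*z)*z) + z = (z**2 + (sqrt(2)*sqrt(z))*z) + z = (z**2 + sqrt(2)*z**(3/2)) + z = z + z**2 + sqrt(2)*z**(3/2))
r(4)*G(14, -16) = (4 + 4**2 + sqrt(2)*4**(3/2))*(-16 + 14) = (4 + 16 + sqrt(2)*8)*(-2) = (4 + 16 + 8*sqrt(2))*(-2) = (20 + 8*sqrt(2))*(-2) = -40 - 16*sqrt(2)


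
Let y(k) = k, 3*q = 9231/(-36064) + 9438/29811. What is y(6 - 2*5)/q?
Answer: -4300415616/21728897 ≈ -197.91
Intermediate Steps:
q = 21728897/1075103904 (q = (9231/(-36064) + 9438/29811)/3 = (9231*(-1/36064) + 9438*(1/29811))/3 = (-9231/36064 + 3146/9937)/3 = (⅓)*(21728897/358367968) = 21728897/1075103904 ≈ 0.020211)
y(6 - 2*5)/q = (6 - 2*5)/(21728897/1075103904) = (6 - 10)*(1075103904/21728897) = -4*1075103904/21728897 = -4300415616/21728897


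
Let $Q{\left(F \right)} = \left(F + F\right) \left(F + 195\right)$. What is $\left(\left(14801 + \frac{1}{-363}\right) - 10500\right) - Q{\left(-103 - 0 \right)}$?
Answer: $\frac{8440838}{363} \approx 23253.0$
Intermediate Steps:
$Q{\left(F \right)} = 2 F \left(195 + F\right)$
$\left(\left(14801 + \frac{1}{-363}\right) - 10500\right) - Q{\left(-103 - 0 \right)} = \left(\left(14801 + \frac{1}{-363}\right) - 10500\right) - 2 \left(-103 - 0\right) \left(195 - 103\right) = \left(\left(14801 - \frac{1}{363}\right) - 10500\right) - 2 \left(-103 + 0\right) \left(195 + \left(-103 + 0\right)\right) = \left(\frac{5372762}{363} - 10500\right) - 2 \left(-103\right) \left(195 - 103\right) = \frac{1561262}{363} - 2 \left(-103\right) 92 = \frac{1561262}{363} - -18952 = \frac{1561262}{363} + 18952 = \frac{8440838}{363}$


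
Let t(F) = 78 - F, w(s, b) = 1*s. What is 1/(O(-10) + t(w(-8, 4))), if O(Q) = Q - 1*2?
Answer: 1/74 ≈ 0.013514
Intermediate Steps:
w(s, b) = s
O(Q) = -2 + Q (O(Q) = Q - 2 = -2 + Q)
1/(O(-10) + t(w(-8, 4))) = 1/((-2 - 10) + (78 - 1*(-8))) = 1/(-12 + (78 + 8)) = 1/(-12 + 86) = 1/74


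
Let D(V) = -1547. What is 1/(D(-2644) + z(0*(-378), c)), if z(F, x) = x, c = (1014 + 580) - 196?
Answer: -1/149 ≈ -0.0067114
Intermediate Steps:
c = 1398 (c = 1594 - 196 = 1398)
1/(D(-2644) + z(0*(-378), c)) = 1/(-1547 + 1398) = 1/(-149) = -1/149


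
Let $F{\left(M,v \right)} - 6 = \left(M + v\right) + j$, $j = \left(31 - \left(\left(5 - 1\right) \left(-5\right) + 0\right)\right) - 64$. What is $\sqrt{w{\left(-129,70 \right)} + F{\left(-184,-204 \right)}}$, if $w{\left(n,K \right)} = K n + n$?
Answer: $i \sqrt{9554} \approx 97.745 i$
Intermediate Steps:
$j = -13$ ($j = \left(31 - \left(4 \left(-5\right) + 0\right)\right) - 64 = \left(31 - \left(-20 + 0\right)\right) - 64 = \left(31 - -20\right) - 64 = \left(31 + 20\right) - 64 = 51 - 64 = -13$)
$w{\left(n,K \right)} = n + K n$
$F{\left(M,v \right)} = -7 + M + v$ ($F{\left(M,v \right)} = 6 - \left(13 - M - v\right) = 6 + \left(-13 + M + v\right) = -7 + M + v$)
$\sqrt{w{\left(-129,70 \right)} + F{\left(-184,-204 \right)}} = \sqrt{- 129 \left(1 + 70\right) - 395} = \sqrt{\left(-129\right) 71 - 395} = \sqrt{-9159 - 395} = \sqrt{-9554} = i \sqrt{9554}$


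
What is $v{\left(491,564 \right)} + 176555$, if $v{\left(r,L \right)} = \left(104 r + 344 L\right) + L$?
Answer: $422199$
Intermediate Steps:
$v{\left(r,L \right)} = 104 r + 345 L$
$v{\left(491,564 \right)} + 176555 = \left(104 \cdot 491 + 345 \cdot 564\right) + 176555 = \left(51064 + 194580\right) + 176555 = 245644 + 176555 = 422199$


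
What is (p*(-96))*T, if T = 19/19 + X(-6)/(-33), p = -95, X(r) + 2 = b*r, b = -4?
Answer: 3040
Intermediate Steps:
X(r) = -2 - 4*r
T = ⅓ (T = 19/19 + (-2 - 4*(-6))/(-33) = 19*(1/19) + (-2 + 24)*(-1/33) = 1 + 22*(-1/33) = 1 - ⅔ = ⅓ ≈ 0.33333)
(p*(-96))*T = -95*(-96)*(⅓) = 9120*(⅓) = 3040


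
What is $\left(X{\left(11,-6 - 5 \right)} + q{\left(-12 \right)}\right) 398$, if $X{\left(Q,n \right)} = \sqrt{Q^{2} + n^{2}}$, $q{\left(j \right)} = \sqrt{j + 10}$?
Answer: $398 \sqrt{2} \left(11 + i\right) \approx 6191.4 + 562.86 i$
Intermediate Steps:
$q{\left(j \right)} = \sqrt{10 + j}$
$\left(X{\left(11,-6 - 5 \right)} + q{\left(-12 \right)}\right) 398 = \left(\sqrt{11^{2} + \left(-6 - 5\right)^{2}} + \sqrt{10 - 12}\right) 398 = \left(\sqrt{121 + \left(-6 - 5\right)^{2}} + \sqrt{-2}\right) 398 = \left(\sqrt{121 + \left(-11\right)^{2}} + i \sqrt{2}\right) 398 = \left(\sqrt{121 + 121} + i \sqrt{2}\right) 398 = \left(\sqrt{242} + i \sqrt{2}\right) 398 = \left(11 \sqrt{2} + i \sqrt{2}\right) 398 = 4378 \sqrt{2} + 398 i \sqrt{2}$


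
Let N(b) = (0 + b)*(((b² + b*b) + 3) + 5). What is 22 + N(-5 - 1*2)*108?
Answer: -80114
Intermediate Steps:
N(b) = b*(8 + 2*b²) (N(b) = b*(((b² + b²) + 3) + 5) = b*((2*b² + 3) + 5) = b*((3 + 2*b²) + 5) = b*(8 + 2*b²))
22 + N(-5 - 1*2)*108 = 22 + (2*(-5 - 1*2)*(4 + (-5 - 1*2)²))*108 = 22 + (2*(-5 - 2)*(4 + (-5 - 2)²))*108 = 22 + (2*(-7)*(4 + (-7)²))*108 = 22 + (2*(-7)*(4 + 49))*108 = 22 + (2*(-7)*53)*108 = 22 - 742*108 = 22 - 80136 = -80114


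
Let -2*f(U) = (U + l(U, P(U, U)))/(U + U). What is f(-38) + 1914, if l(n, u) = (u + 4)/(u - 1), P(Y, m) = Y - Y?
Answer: 145443/76 ≈ 1913.7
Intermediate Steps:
P(Y, m) = 0
l(n, u) = (4 + u)/(-1 + u)
f(U) = -(-4 + U)/(4*U) (f(U) = -(U + (4 + 0)/(-1 + 0))/(2*(U + U)) = -(U + 4/(-1))/(2*(2*U)) = -(U - 1*4)*1/(2*U)/2 = -(U - 4)*1/(2*U)/2 = -(-4 + U)*1/(2*U)/2 = -(-4 + U)/(4*U))
f(-38) + 1914 = (1/4)*(4 - 1*(-38))/(-38) + 1914 = (1/4)*(-1/38)*(4 + 38) + 1914 = (1/4)*(-1/38)*42 + 1914 = -21/76 + 1914 = 145443/76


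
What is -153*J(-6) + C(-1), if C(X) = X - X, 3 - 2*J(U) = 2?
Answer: -153/2 ≈ -76.500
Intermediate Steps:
J(U) = ½ (J(U) = 3/2 - ½*2 = 3/2 - 1 = ½)
C(X) = 0
-153*J(-6) + C(-1) = -153*½ + 0 = -153/2 + 0 = -153/2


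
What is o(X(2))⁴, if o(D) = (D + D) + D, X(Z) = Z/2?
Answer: 81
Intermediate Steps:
X(Z) = Z/2 (X(Z) = Z*(½) = Z/2)
o(D) = 3*D (o(D) = 2*D + D = 3*D)
o(X(2))⁴ = (3*((½)*2))⁴ = (3*1)⁴ = 3⁴ = 81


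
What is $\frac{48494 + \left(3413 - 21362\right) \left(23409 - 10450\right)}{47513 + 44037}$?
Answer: $- \frac{232552597}{91550} \approx -2540.2$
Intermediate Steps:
$\frac{48494 + \left(3413 - 21362\right) \left(23409 - 10450\right)}{47513 + 44037} = \frac{48494 - 232601091}{91550} = \left(48494 - 232601091\right) \frac{1}{91550} = \left(-232552597\right) \frac{1}{91550} = - \frac{232552597}{91550}$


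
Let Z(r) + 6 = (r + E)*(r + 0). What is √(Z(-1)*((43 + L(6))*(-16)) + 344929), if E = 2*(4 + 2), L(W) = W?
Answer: √358257 ≈ 598.55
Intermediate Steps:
E = 12 (E = 2*6 = 12)
Z(r) = -6 + r*(12 + r) (Z(r) = -6 + (r + 12)*(r + 0) = -6 + (12 + r)*r = -6 + r*(12 + r))
√(Z(-1)*((43 + L(6))*(-16)) + 344929) = √((-6 + (-1)² + 12*(-1))*((43 + 6)*(-16)) + 344929) = √((-6 + 1 - 12)*(49*(-16)) + 344929) = √(-17*(-784) + 344929) = √(13328 + 344929) = √358257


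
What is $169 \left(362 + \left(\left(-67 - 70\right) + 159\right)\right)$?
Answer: $64896$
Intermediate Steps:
$169 \left(362 + \left(\left(-67 - 70\right) + 159\right)\right) = 169 \left(362 + \left(-137 + 159\right)\right) = 169 \left(362 + 22\right) = 169 \cdot 384 = 64896$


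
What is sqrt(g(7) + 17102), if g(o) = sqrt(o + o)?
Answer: sqrt(17102 + sqrt(14)) ≈ 130.79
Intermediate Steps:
g(o) = sqrt(2)*sqrt(o) (g(o) = sqrt(2*o) = sqrt(2)*sqrt(o))
sqrt(g(7) + 17102) = sqrt(sqrt(2)*sqrt(7) + 17102) = sqrt(sqrt(14) + 17102) = sqrt(17102 + sqrt(14))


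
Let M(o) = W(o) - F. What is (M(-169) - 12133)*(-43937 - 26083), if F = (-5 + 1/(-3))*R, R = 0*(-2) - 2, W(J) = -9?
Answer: 850929720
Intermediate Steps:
R = -2 (R = 0 - 2 = -2)
F = 32/3 (F = (-5 + 1/(-3))*(-2) = (-5 + 1*(-⅓))*(-2) = (-5 - ⅓)*(-2) = -16/3*(-2) = 32/3 ≈ 10.667)
M(o) = -59/3 (M(o) = -9 - 1*32/3 = -9 - 32/3 = -59/3)
(M(-169) - 12133)*(-43937 - 26083) = (-59/3 - 12133)*(-43937 - 26083) = -36458/3*(-70020) = 850929720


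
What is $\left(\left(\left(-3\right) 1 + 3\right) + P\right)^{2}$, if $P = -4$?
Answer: $16$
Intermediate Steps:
$\left(\left(\left(-3\right) 1 + 3\right) + P\right)^{2} = \left(\left(\left(-3\right) 1 + 3\right) - 4\right)^{2} = \left(\left(-3 + 3\right) - 4\right)^{2} = \left(0 - 4\right)^{2} = \left(-4\right)^{2} = 16$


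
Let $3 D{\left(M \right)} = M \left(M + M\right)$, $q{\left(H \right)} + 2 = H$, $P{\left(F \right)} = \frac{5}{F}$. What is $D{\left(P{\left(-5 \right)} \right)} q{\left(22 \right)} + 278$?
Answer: $\frac{874}{3} \approx 291.33$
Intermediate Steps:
$q{\left(H \right)} = -2 + H$
$D{\left(M \right)} = \frac{2 M^{2}}{3}$ ($D{\left(M \right)} = \frac{M \left(M + M\right)}{3} = \frac{M 2 M}{3} = \frac{2 M^{2}}{3}$)
$D{\left(P{\left(-5 \right)} \right)} q{\left(22 \right)} + 278 = \frac{2 \left(\frac{5}{-5}\right)^{2}}{3} \left(-2 + 22\right) + 278 = \frac{2 \left(5 \left(- \frac{1}{5}\right)\right)^{2}}{3} \cdot 20 + 278 = \frac{2 \left(-1\right)^{2}}{3} \cdot 20 + 278 = \frac{2}{3} \cdot 1 \cdot 20 + 278 = \frac{2}{3} \cdot 20 + 278 = \frac{40}{3} + 278 = \frac{874}{3}$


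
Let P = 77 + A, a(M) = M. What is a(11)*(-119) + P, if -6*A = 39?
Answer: -2477/2 ≈ -1238.5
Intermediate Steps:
A = -13/2 (A = -⅙*39 = -13/2 ≈ -6.5000)
P = 141/2 (P = 77 - 13/2 = 141/2 ≈ 70.500)
a(11)*(-119) + P = 11*(-119) + 141/2 = -1309 + 141/2 = -2477/2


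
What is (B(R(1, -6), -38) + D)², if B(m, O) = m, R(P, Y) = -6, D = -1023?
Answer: 1058841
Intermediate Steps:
(B(R(1, -6), -38) + D)² = (-6 - 1023)² = (-1029)² = 1058841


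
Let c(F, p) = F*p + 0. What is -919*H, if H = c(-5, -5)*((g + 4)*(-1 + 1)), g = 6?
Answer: 0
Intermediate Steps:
c(F, p) = F*p
H = 0 (H = (-5*(-5))*((6 + 4)*(-1 + 1)) = 25*(10*0) = 25*0 = 0)
-919*H = -919*0 = 0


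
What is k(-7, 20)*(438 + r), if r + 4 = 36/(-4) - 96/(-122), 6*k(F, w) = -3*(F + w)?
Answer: -337649/122 ≈ -2767.6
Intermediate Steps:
k(F, w) = -F/2 - w/2 (k(F, w) = (-3*(F + w))/6 = (-3*F - 3*w)/6 = -F/2 - w/2)
r = -745/61 (r = -4 + (36/(-4) - 96/(-122)) = -4 + (36*(-¼) - 96*(-1/122)) = -4 + (-9 + 48/61) = -4 - 501/61 = -745/61 ≈ -12.213)
k(-7, 20)*(438 + r) = (-½*(-7) - ½*20)*(438 - 745/61) = (7/2 - 10)*(25973/61) = -13/2*25973/61 = -337649/122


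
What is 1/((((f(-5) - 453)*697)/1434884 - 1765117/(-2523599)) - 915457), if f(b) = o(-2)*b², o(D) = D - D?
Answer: -3621071827516/3314933816067845243 ≈ -1.0924e-6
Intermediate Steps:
o(D) = 0
f(b) = 0 (f(b) = 0*b² = 0)
1/((((f(-5) - 453)*697)/1434884 - 1765117/(-2523599)) - 915457) = 1/((((0 - 453)*697)/1434884 - 1765117/(-2523599)) - 915457) = 1/((-453*697*(1/1434884) - 1765117*(-1/2523599)) - 915457) = 1/((-315741*1/1434884 + 1765117/2523599) - 915457) = 1/((-315741/1434884 + 1765117/2523599) - 915457) = 1/(1735934469569/3621071827516 - 915457) = 1/(-3314933816067845243/3621071827516) = -3621071827516/3314933816067845243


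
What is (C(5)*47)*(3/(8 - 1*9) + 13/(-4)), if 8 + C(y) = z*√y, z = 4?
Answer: 2350 - 1175*√5 ≈ -277.38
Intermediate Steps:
C(y) = -8 + 4*√y
(C(5)*47)*(3/(8 - 1*9) + 13/(-4)) = ((-8 + 4*√5)*47)*(3/(8 - 1*9) + 13/(-4)) = (-376 + 188*√5)*(3/(8 - 9) + 13*(-¼)) = (-376 + 188*√5)*(3/(-1) - 13/4) = (-376 + 188*√5)*(3*(-1) - 13/4) = (-376 + 188*√5)*(-3 - 13/4) = (-376 + 188*√5)*(-25/4) = 2350 - 1175*√5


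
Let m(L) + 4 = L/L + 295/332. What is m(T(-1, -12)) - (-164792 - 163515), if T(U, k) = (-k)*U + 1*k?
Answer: 108997223/332 ≈ 3.2831e+5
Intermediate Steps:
T(U, k) = k - U*k (T(U, k) = -U*k + k = k - U*k)
m(L) = -701/332 (m(L) = -4 + (L/L + 295/332) = -4 + (1 + 295*(1/332)) = -4 + (1 + 295/332) = -4 + 627/332 = -701/332)
m(T(-1, -12)) - (-164792 - 163515) = -701/332 - (-164792 - 163515) = -701/332 - 1*(-328307) = -701/332 + 328307 = 108997223/332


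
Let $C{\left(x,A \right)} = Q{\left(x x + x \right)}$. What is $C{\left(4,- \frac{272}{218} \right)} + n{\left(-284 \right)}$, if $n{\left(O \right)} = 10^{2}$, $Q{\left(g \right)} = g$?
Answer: $120$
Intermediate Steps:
$n{\left(O \right)} = 100$
$C{\left(x,A \right)} = x + x^{2}$ ($C{\left(x,A \right)} = x x + x = x^{2} + x = x + x^{2}$)
$C{\left(4,- \frac{272}{218} \right)} + n{\left(-284 \right)} = 4 \left(1 + 4\right) + 100 = 4 \cdot 5 + 100 = 20 + 100 = 120$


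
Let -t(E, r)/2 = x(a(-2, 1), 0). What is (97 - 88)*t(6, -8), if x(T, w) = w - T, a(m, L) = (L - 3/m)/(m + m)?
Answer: -45/4 ≈ -11.250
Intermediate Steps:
a(m, L) = (L - 3/m)/(2*m) (a(m, L) = (L - 3/m)/((2*m)) = (L - 3/m)*(1/(2*m)) = (L - 3/m)/(2*m))
t(E, r) = -5/4 (t(E, r) = -2*(0 - (-3 + 1*(-2))/(2*(-2)**2)) = -2*(0 - (-3 - 2)/(2*4)) = -2*(0 - (-5)/(2*4)) = -2*(0 - 1*(-5/8)) = -2*(0 + 5/8) = -2*5/8 = -5/4)
(97 - 88)*t(6, -8) = (97 - 88)*(-5/4) = 9*(-5/4) = -45/4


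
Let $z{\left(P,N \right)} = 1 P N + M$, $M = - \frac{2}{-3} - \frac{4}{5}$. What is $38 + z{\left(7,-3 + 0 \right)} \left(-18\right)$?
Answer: $\frac{2092}{5} \approx 418.4$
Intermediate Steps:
$M = - \frac{2}{15}$ ($M = \left(-2\right) \left(- \frac{1}{3}\right) - \frac{4}{5} = \frac{2}{3} - \frac{4}{5} = - \frac{2}{15} \approx -0.13333$)
$z{\left(P,N \right)} = - \frac{2}{15} + N P$ ($z{\left(P,N \right)} = 1 P N - \frac{2}{15} = P N - \frac{2}{15} = N P - \frac{2}{15} = - \frac{2}{15} + N P$)
$38 + z{\left(7,-3 + 0 \right)} \left(-18\right) = 38 + \left(- \frac{2}{15} + \left(-3 + 0\right) 7\right) \left(-18\right) = 38 + \left(- \frac{2}{15} - 21\right) \left(-18\right) = 38 - - \frac{1902}{5} = 38 + \frac{1902}{5} = \frac{2092}{5}$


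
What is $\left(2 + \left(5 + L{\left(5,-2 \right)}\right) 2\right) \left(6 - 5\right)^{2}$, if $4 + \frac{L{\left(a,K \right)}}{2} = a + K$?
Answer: $8$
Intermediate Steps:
$L{\left(a,K \right)} = -8 + 2 K + 2 a$ ($L{\left(a,K \right)} = -8 + 2 \left(a + K\right) = -8 + 2 \left(K + a\right) = -8 + \left(2 K + 2 a\right) = -8 + 2 K + 2 a$)
$\left(2 + \left(5 + L{\left(5,-2 \right)}\right) 2\right) \left(6 - 5\right)^{2} = \left(2 + \left(5 + \left(-8 + 2 \left(-2\right) + 2 \cdot 5\right)\right) 2\right) \left(6 - 5\right)^{2} = \left(2 + \left(5 - 2\right) 2\right) 1^{2} = \left(2 + \left(5 - 2\right) 2\right) 1 = \left(2 + 3 \cdot 2\right) 1 = \left(2 + 6\right) 1 = 8 \cdot 1 = 8$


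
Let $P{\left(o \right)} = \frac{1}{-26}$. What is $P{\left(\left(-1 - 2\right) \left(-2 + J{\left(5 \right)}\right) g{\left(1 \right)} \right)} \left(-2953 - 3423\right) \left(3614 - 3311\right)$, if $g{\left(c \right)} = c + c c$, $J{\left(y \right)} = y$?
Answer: $\frac{965964}{13} \approx 74305.0$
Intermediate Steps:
$g{\left(c \right)} = c + c^{2}$
$P{\left(o \right)} = - \frac{1}{26}$
$P{\left(\left(-1 - 2\right) \left(-2 + J{\left(5 \right)}\right) g{\left(1 \right)} \right)} \left(-2953 - 3423\right) \left(3614 - 3311\right) = - \frac{\left(-2953 - 3423\right) \left(3614 - 3311\right)}{26} = - \frac{\left(-6376\right) 303}{26} = \left(- \frac{1}{26}\right) \left(-1931928\right) = \frac{965964}{13}$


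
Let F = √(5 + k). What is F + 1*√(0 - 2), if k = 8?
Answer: √13 + I*√2 ≈ 3.6056 + 1.4142*I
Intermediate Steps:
F = √13 (F = √(5 + 8) = √13 ≈ 3.6056)
F + 1*√(0 - 2) = √13 + 1*√(0 - 2) = √13 + 1*√(-2) = √13 + 1*(I*√2) = √13 + I*√2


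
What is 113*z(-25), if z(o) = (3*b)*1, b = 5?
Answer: 1695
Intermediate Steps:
z(o) = 15 (z(o) = (3*5)*1 = 15*1 = 15)
113*z(-25) = 113*15 = 1695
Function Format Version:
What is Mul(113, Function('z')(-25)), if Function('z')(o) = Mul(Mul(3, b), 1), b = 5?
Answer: 1695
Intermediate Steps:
Function('z')(o) = 15 (Function('z')(o) = Mul(Mul(3, 5), 1) = Mul(15, 1) = 15)
Mul(113, Function('z')(-25)) = Mul(113, 15) = 1695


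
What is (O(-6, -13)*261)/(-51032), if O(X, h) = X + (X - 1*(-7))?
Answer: 1305/51032 ≈ 0.025572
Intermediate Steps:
O(X, h) = 7 + 2*X (O(X, h) = X + (X + 7) = X + (7 + X) = 7 + 2*X)
(O(-6, -13)*261)/(-51032) = ((7 + 2*(-6))*261)/(-51032) = ((7 - 12)*261)*(-1/51032) = -5*261*(-1/51032) = -1305*(-1/51032) = 1305/51032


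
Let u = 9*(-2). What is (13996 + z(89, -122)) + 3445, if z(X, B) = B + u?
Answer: 17301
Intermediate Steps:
u = -18
z(X, B) = -18 + B (z(X, B) = B - 18 = -18 + B)
(13996 + z(89, -122)) + 3445 = (13996 + (-18 - 122)) + 3445 = (13996 - 140) + 3445 = 13856 + 3445 = 17301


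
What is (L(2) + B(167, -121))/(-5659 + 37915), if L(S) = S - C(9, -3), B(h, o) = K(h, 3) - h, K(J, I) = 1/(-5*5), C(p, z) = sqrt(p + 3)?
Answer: -2063/403200 - sqrt(3)/16128 ≈ -0.0052240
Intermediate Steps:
C(p, z) = sqrt(3 + p)
K(J, I) = -1/25 (K(J, I) = 1/(-25) = -1/25)
B(h, o) = -1/25 - h
L(S) = S - 2*sqrt(3) (L(S) = S - sqrt(3 + 9) = S - sqrt(12) = S - 2*sqrt(3))
(L(2) + B(167, -121))/(-5659 + 37915) = ((2 - 2*sqrt(3)) + (-1/25 - 1*167))/(-5659 + 37915) = ((2 - 2*sqrt(3)) + (-1/25 - 167))/32256 = ((2 - 2*sqrt(3)) - 4176/25)*(1/32256) = (-4126/25 - 2*sqrt(3))*(1/32256) = -2063/403200 - sqrt(3)/16128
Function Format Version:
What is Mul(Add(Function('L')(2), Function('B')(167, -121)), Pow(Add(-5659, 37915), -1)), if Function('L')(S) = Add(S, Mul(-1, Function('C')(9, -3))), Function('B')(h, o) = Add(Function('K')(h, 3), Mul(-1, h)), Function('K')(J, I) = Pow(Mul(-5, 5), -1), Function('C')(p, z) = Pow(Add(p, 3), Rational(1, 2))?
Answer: Add(Rational(-2063, 403200), Mul(Rational(-1, 16128), Pow(3, Rational(1, 2)))) ≈ -0.0052240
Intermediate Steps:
Function('C')(p, z) = Pow(Add(3, p), Rational(1, 2))
Function('K')(J, I) = Rational(-1, 25) (Function('K')(J, I) = Pow(-25, -1) = Rational(-1, 25))
Function('B')(h, o) = Add(Rational(-1, 25), Mul(-1, h))
Function('L')(S) = Add(S, Mul(-2, Pow(3, Rational(1, 2)))) (Function('L')(S) = Add(S, Mul(-1, Pow(Add(3, 9), Rational(1, 2)))) = Add(S, Mul(-1, Pow(12, Rational(1, 2)))) = Add(S, Mul(-1, Mul(2, Pow(3, Rational(1, 2))))) = Add(S, Mul(-2, Pow(3, Rational(1, 2)))))
Mul(Add(Function('L')(2), Function('B')(167, -121)), Pow(Add(-5659, 37915), -1)) = Mul(Add(Add(2, Mul(-2, Pow(3, Rational(1, 2)))), Add(Rational(-1, 25), Mul(-1, 167))), Pow(Add(-5659, 37915), -1)) = Mul(Add(Add(2, Mul(-2, Pow(3, Rational(1, 2)))), Add(Rational(-1, 25), -167)), Pow(32256, -1)) = Mul(Add(Add(2, Mul(-2, Pow(3, Rational(1, 2)))), Rational(-4176, 25)), Rational(1, 32256)) = Mul(Add(Rational(-4126, 25), Mul(-2, Pow(3, Rational(1, 2)))), Rational(1, 32256)) = Add(Rational(-2063, 403200), Mul(Rational(-1, 16128), Pow(3, Rational(1, 2))))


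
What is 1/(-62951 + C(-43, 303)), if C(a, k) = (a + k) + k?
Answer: -1/62388 ≈ -1.6029e-5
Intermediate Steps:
C(a, k) = a + 2*k
1/(-62951 + C(-43, 303)) = 1/(-62951 + (-43 + 2*303)) = 1/(-62951 + (-43 + 606)) = 1/(-62951 + 563) = 1/(-62388) = -1/62388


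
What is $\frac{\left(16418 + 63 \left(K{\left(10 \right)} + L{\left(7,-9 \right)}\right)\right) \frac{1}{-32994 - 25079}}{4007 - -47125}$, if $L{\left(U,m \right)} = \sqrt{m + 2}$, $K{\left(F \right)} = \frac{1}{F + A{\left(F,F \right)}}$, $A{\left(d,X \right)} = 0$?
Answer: $- \frac{164243}{29693886360} - \frac{21 i \sqrt{7}}{989796212} \approx -5.5312 \cdot 10^{-6} - 5.6134 \cdot 10^{-8} i$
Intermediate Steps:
$K{\left(F \right)} = \frac{1}{F}$ ($K{\left(F \right)} = \frac{1}{F + 0} = \frac{1}{F}$)
$L{\left(U,m \right)} = \sqrt{2 + m}$
$\frac{\left(16418 + 63 \left(K{\left(10 \right)} + L{\left(7,-9 \right)}\right)\right) \frac{1}{-32994 - 25079}}{4007 - -47125} = \frac{\left(16418 + 63 \left(\frac{1}{10} + \sqrt{2 - 9}\right)\right) \frac{1}{-32994 - 25079}}{4007 - -47125} = \frac{\left(16418 + 63 \left(\frac{1}{10} + \sqrt{-7}\right)\right) \frac{1}{-58073}}{4007 + 47125} = \frac{\left(16418 + 63 \left(\frac{1}{10} + i \sqrt{7}\right)\right) \left(- \frac{1}{58073}\right)}{51132} = \left(16418 + \left(\frac{63}{10} + 63 i \sqrt{7}\right)\right) \left(- \frac{1}{58073}\right) \frac{1}{51132} = \left(\frac{164243}{10} + 63 i \sqrt{7}\right) \left(- \frac{1}{58073}\right) \frac{1}{51132} = \left(- \frac{164243}{580730} - \frac{63 i \sqrt{7}}{58073}\right) \frac{1}{51132} = - \frac{164243}{29693886360} - \frac{21 i \sqrt{7}}{989796212}$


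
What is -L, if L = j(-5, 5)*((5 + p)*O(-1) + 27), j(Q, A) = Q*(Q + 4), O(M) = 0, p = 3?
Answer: -135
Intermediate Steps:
j(Q, A) = Q*(4 + Q)
L = 135 (L = (-5*(4 - 5))*((5 + 3)*0 + 27) = (-5*(-1))*(8*0 + 27) = 5*(0 + 27) = 5*27 = 135)
-L = -1*135 = -135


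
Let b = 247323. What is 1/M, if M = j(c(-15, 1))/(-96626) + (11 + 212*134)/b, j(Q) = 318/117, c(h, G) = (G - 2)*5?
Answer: 155335909287/17844723538 ≈ 8.7049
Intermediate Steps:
c(h, G) = -10 + 5*G (c(h, G) = (-2 + G)*5 = -10 + 5*G)
j(Q) = 106/39 (j(Q) = 318*(1/117) = 106/39)
M = 17844723538/155335909287 (M = (106/39)/(-96626) + (11 + 212*134)/247323 = (106/39)*(-1/96626) + (11 + 28408)*(1/247323) = -53/1884207 + 28419*(1/247323) = -53/1884207 + 9473/82441 = 17844723538/155335909287 ≈ 0.11488)
1/M = 1/(17844723538/155335909287) = 155335909287/17844723538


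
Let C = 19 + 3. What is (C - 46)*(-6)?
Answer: 144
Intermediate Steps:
C = 22
(C - 46)*(-6) = (22 - 46)*(-6) = -24*(-6) = 144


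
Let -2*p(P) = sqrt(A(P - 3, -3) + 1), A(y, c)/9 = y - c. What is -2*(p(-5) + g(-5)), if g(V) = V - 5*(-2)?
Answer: -10 + 2*I*sqrt(11) ≈ -10.0 + 6.6332*I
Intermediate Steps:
A(y, c) = -9*c + 9*y (A(y, c) = 9*(y - c) = -9*c + 9*y)
g(V) = 10 + V (g(V) = V + 10 = 10 + V)
p(P) = -sqrt(1 + 9*P)/2 (p(P) = -sqrt((-9*(-3) + 9*(P - 3)) + 1)/2 = -sqrt((27 + 9*(-3 + P)) + 1)/2 = -sqrt((27 + (-27 + 9*P)) + 1)/2 = -sqrt(9*P + 1)/2 = -sqrt(1 + 9*P)/2)
-2*(p(-5) + g(-5)) = -2*(-sqrt(1 + 9*(-5))/2 + (10 - 5)) = -2*(-sqrt(1 - 45)/2 + 5) = -2*(-I*sqrt(11) + 5) = -2*(5 - I*sqrt(11)) = -10 + 2*I*sqrt(11)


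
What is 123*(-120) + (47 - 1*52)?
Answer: -14765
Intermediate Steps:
123*(-120) + (47 - 1*52) = -14760 + (47 - 52) = -14760 - 5 = -14765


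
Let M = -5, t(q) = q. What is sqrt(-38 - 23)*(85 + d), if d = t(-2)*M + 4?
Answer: 99*I*sqrt(61) ≈ 773.21*I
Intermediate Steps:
d = 14 (d = -2*(-5) + 4 = 10 + 4 = 14)
sqrt(-38 - 23)*(85 + d) = sqrt(-38 - 23)*(85 + 14) = sqrt(-61)*99 = (I*sqrt(61))*99 = 99*I*sqrt(61)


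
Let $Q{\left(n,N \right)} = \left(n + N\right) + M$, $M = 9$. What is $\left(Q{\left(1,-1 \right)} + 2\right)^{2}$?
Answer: $121$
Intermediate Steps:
$Q{\left(n,N \right)} = 9 + N + n$ ($Q{\left(n,N \right)} = \left(n + N\right) + 9 = \left(N + n\right) + 9 = 9 + N + n$)
$\left(Q{\left(1,-1 \right)} + 2\right)^{2} = \left(\left(9 - 1 + 1\right) + 2\right)^{2} = \left(9 + 2\right)^{2} = 11^{2} = 121$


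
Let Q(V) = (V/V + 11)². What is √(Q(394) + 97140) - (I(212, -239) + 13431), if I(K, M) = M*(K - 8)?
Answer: 35325 + 22*√201 ≈ 35637.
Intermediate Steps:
I(K, M) = M*(-8 + K)
Q(V) = 144 (Q(V) = (1 + 11)² = 12² = 144)
√(Q(394) + 97140) - (I(212, -239) + 13431) = √(144 + 97140) - (-239*(-8 + 212) + 13431) = √97284 - (-239*204 + 13431) = 22*√201 - (-48756 + 13431) = 22*√201 - 1*(-35325) = 22*√201 + 35325 = 35325 + 22*√201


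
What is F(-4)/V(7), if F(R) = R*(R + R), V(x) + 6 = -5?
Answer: -32/11 ≈ -2.9091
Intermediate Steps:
V(x) = -11 (V(x) = -6 - 5 = -11)
F(R) = 2*R² (F(R) = R*(2*R) = 2*R²)
F(-4)/V(7) = (2*(-4)²)/(-11) = -2*16/11 = -1/11*32 = -32/11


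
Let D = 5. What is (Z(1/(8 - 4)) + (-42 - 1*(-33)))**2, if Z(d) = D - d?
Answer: 289/16 ≈ 18.063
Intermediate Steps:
Z(d) = 5 - d
(Z(1/(8 - 4)) + (-42 - 1*(-33)))**2 = ((5 - 1/(8 - 4)) + (-42 - 1*(-33)))**2 = ((5 - 1/4) + (-42 + 33))**2 = ((5 - 1*1/4) - 9)**2 = ((5 - 1/4) - 9)**2 = (19/4 - 9)**2 = (-17/4)**2 = 289/16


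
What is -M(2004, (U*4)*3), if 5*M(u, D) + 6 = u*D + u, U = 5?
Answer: -122238/5 ≈ -24448.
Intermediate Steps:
M(u, D) = -6/5 + u/5 + D*u/5 (M(u, D) = -6/5 + (u*D + u)/5 = -6/5 + (D*u + u)/5 = -6/5 + (u + D*u)/5 = -6/5 + (u/5 + D*u/5) = -6/5 + u/5 + D*u/5)
-M(2004, (U*4)*3) = -(-6/5 + (1/5)*2004 + (1/5)*((5*4)*3)*2004) = -(-6/5 + 2004/5 + (1/5)*(20*3)*2004) = -(-6/5 + 2004/5 + (1/5)*60*2004) = -(-6/5 + 2004/5 + 24048) = -1*122238/5 = -122238/5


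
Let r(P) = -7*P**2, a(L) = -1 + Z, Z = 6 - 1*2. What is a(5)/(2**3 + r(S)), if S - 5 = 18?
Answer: -3/3695 ≈ -0.00081191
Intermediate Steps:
S = 23 (S = 5 + 18 = 23)
Z = 4 (Z = 6 - 2 = 4)
a(L) = 3 (a(L) = -1 + 4 = 3)
a(5)/(2**3 + r(S)) = 3/(2**3 - 7*23**2) = 3/(8 - 7*529) = 3/(8 - 3703) = 3/(-3695) = -1/3695*3 = -3/3695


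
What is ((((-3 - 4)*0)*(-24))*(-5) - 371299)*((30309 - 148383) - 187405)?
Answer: 113424047221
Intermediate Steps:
((((-3 - 4)*0)*(-24))*(-5) - 371299)*((30309 - 148383) - 187405) = ((-7*0*(-24))*(-5) - 371299)*(-118074 - 187405) = ((0*(-24))*(-5) - 371299)*(-305479) = (0*(-5) - 371299)*(-305479) = (0 - 371299)*(-305479) = -371299*(-305479) = 113424047221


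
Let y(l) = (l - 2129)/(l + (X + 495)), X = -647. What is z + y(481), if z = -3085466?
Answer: -1015119962/329 ≈ -3.0855e+6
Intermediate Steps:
y(l) = (-2129 + l)/(-152 + l) (y(l) = (l - 2129)/(l + (-647 + 495)) = (-2129 + l)/(l - 152) = (-2129 + l)/(-152 + l))
z + y(481) = -3085466 + (-2129 + 481)/(-152 + 481) = -3085466 - 1648/329 = -1015119962/329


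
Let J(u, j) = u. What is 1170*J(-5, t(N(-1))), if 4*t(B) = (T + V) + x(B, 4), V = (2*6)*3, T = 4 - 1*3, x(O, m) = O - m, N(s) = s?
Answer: -5850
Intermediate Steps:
T = 1 (T = 4 - 3 = 1)
V = 36 (V = 12*3 = 36)
t(B) = 33/4 + B/4 (t(B) = ((1 + 36) + (B - 1*4))/4 = (37 + (B - 4))/4 = (37 + (-4 + B))/4 = (33 + B)/4 = 33/4 + B/4)
1170*J(-5, t(N(-1))) = 1170*(-5) = -5850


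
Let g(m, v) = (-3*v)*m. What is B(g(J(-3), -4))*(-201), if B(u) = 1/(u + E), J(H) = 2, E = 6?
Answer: -67/10 ≈ -6.7000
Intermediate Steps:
g(m, v) = -3*m*v
B(u) = 1/(6 + u) (B(u) = 1/(u + 6) = 1/(6 + u))
B(g(J(-3), -4))*(-201) = -201/(6 - 3*2*(-4)) = -201/(6 + 24) = -201/30 = (1/30)*(-201) = -67/10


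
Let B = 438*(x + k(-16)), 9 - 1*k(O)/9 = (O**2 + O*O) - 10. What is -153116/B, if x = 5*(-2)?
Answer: 76558/973893 ≈ 0.078610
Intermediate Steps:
x = -10
k(O) = 171 - 18*O**2 (k(O) = 81 - 9*((O**2 + O*O) - 10) = 81 - 9*((O**2 + O**2) - 10) = 81 - 9*(2*O**2 - 10) = 81 - 9*(-10 + 2*O**2) = 81 + (90 - 18*O**2) = 171 - 18*O**2)
B = -1947786 (B = 438*(-10 + (171 - 18*(-16)**2)) = 438*(-10 + (171 - 18*256)) = 438*(-10 + (171 - 4608)) = 438*(-10 - 4437) = 438*(-4447) = -1947786)
-153116/B = -153116/(-1947786) = -153116*(-1/1947786) = 76558/973893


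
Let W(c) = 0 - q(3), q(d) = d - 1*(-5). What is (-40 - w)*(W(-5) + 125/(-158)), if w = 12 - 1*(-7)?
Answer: 81951/158 ≈ 518.68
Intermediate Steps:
q(d) = 5 + d (q(d) = d + 5 = 5 + d)
w = 19 (w = 12 + 7 = 19)
W(c) = -8 (W(c) = 0 - (5 + 3) = 0 - 1*8 = 0 - 8 = -8)
(-40 - w)*(W(-5) + 125/(-158)) = (-40 - 1*19)*(-8 + 125/(-158)) = (-40 - 19)*(-8 + 125*(-1/158)) = -59*(-8 - 125/158) = -59*(-1389/158) = 81951/158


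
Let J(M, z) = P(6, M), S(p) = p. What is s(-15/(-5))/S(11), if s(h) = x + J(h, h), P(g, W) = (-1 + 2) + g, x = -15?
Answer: -8/11 ≈ -0.72727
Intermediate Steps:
P(g, W) = 1 + g
J(M, z) = 7 (J(M, z) = 1 + 6 = 7)
s(h) = -8 (s(h) = -15 + 7 = -8)
s(-15/(-5))/S(11) = -8/11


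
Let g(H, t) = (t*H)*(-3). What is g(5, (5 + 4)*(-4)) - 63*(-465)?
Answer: 29835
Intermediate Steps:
g(H, t) = -3*H*t (g(H, t) = (H*t)*(-3) = -3*H*t)
g(5, (5 + 4)*(-4)) - 63*(-465) = -3*5*(5 + 4)*(-4) - 63*(-465) = -3*5*9*(-4) + 29295 = -3*5*(-36) + 29295 = 540 + 29295 = 29835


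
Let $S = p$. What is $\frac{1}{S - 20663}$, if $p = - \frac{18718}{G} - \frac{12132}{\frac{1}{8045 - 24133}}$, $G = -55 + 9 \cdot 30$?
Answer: $\frac{215}{41959156177} \approx 5.124 \cdot 10^{-9}$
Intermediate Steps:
$G = 215$ ($G = -55 + 270 = 215$)
$p = \frac{41963598722}{215}$ ($p = - \frac{18718}{215} - \frac{12132}{\frac{1}{8045 - 24133}} = \left(-18718\right) \frac{1}{215} - \frac{12132}{\frac{1}{-16088}} = - \frac{18718}{215} - \frac{12132}{- \frac{1}{16088}} = - \frac{18718}{215} - -195179616 = - \frac{18718}{215} + 195179616 = \frac{41963598722}{215} \approx 1.9518 \cdot 10^{8}$)
$S = \frac{41963598722}{215} \approx 1.9518 \cdot 10^{8}$
$\frac{1}{S - 20663} = \frac{1}{\frac{41963598722}{215} - 20663} = \frac{1}{\frac{41959156177}{215}} = \frac{215}{41959156177}$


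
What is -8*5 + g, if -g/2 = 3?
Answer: -46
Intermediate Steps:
g = -6 (g = -2*3 = -6)
-8*5 + g = -8*5 - 6 = -40 - 6 = -46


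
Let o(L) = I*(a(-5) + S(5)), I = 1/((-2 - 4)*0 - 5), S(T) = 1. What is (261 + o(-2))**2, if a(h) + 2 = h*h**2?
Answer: 2047761/25 ≈ 81911.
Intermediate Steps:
a(h) = -2 + h**3 (a(h) = -2 + h*h**2 = -2 + h**3)
I = -1/5 (I = 1/(-6*0 - 5) = 1/(0 - 5) = 1/(-5) = -1/5 ≈ -0.20000)
o(L) = 126/5 (o(L) = -((-2 + (-5)**3) + 1)/5 = -((-2 - 125) + 1)/5 = -(-127 + 1)/5 = -1/5*(-126) = 126/5)
(261 + o(-2))**2 = (261 + 126/5)**2 = (1431/5)**2 = 2047761/25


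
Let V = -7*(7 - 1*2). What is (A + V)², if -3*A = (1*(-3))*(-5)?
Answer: 1600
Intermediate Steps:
V = -35 (V = -7*(7 - 2) = -7*5 = -35)
A = -5 (A = -1*(-3)*(-5)/3 = -(-1)*(-5) = -⅓*15 = -5)
(A + V)² = (-5 - 35)² = (-40)² = 1600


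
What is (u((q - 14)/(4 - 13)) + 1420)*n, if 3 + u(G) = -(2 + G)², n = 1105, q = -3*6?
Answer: 124066085/81 ≈ 1.5317e+6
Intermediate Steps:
q = -18
u(G) = -3 - (2 + G)²
(u((q - 14)/(4 - 13)) + 1420)*n = ((-3 - (2 + (-18 - 14)/(4 - 13))²) + 1420)*1105 = ((-3 - (2 - 32/(-9))²) + 1420)*1105 = ((-3 - (2 - 32*(-⅑))²) + 1420)*1105 = ((-3 - (2 + 32/9)²) + 1420)*1105 = ((-3 - (50/9)²) + 1420)*1105 = ((-3 - 1*2500/81) + 1420)*1105 = ((-3 - 2500/81) + 1420)*1105 = (-2743/81 + 1420)*1105 = (112277/81)*1105 = 124066085/81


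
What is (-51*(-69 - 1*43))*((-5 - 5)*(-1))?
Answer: 57120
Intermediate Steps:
(-51*(-69 - 1*43))*((-5 - 5)*(-1)) = (-51*(-69 - 43))*(-10*(-1)) = -51*(-112)*10 = 5712*10 = 57120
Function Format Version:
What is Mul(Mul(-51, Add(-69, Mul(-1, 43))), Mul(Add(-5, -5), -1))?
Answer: 57120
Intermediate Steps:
Mul(Mul(-51, Add(-69, Mul(-1, 43))), Mul(Add(-5, -5), -1)) = Mul(Mul(-51, Add(-69, -43)), Mul(-10, -1)) = Mul(Mul(-51, -112), 10) = Mul(5712, 10) = 57120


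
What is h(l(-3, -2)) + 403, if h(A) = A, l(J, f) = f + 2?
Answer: 403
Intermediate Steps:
l(J, f) = 2 + f
h(l(-3, -2)) + 403 = (2 - 2) + 403 = 0 + 403 = 403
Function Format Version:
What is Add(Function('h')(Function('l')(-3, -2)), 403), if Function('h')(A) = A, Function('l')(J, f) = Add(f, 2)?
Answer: 403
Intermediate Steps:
Function('l')(J, f) = Add(2, f)
Add(Function('h')(Function('l')(-3, -2)), 403) = Add(Add(2, -2), 403) = Add(0, 403) = 403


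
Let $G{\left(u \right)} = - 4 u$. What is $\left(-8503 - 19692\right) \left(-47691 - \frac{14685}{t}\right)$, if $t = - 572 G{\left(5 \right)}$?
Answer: $\frac{279694259025}{208} \approx 1.3447 \cdot 10^{9}$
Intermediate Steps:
$t = 11440$ ($t = - 572 \left(\left(-4\right) 5\right) = \left(-572\right) \left(-20\right) = 11440$)
$\left(-8503 - 19692\right) \left(-47691 - \frac{14685}{t}\right) = \left(-8503 - 19692\right) \left(-47691 - \frac{14685}{11440}\right) = - 28195 \left(-47691 - \frac{267}{208}\right) = \left(-28195\right) \left(- \frac{9919995}{208}\right) = \frac{279694259025}{208}$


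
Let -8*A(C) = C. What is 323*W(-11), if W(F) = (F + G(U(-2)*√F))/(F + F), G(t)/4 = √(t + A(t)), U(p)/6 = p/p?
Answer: 323/2 - 323*11^(¼)*√21*√I/11 ≈ -11.782 - 173.28*I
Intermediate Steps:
A(C) = -C/8
U(p) = 6 (U(p) = 6*(p/p) = 6*1 = 6)
G(t) = √14*√t (G(t) = 4*√(t - t/8) = 4*√(7*t/8) = 4*(√14*√t/4) = √14*√t)
W(F) = (F + 2*√21*F^(¼))/(2*F) (W(F) = (F + √14*√(6*√F))/(F + F) = (F + √14*(√6*F^(¼)))/((2*F)) = (F + 2*√21*F^(¼))*(1/(2*F)) = (F + 2*√21*F^(¼))/(2*F))
323*W(-11) = 323*(½ + √21/(-11)^(¾)) = 323*(½ + √21*(-(-11)^(¼)/11)) = 323*(½ - (-11)^(¼)*√21/11) = 323/2 - 323*(-11)^(¼)*√21/11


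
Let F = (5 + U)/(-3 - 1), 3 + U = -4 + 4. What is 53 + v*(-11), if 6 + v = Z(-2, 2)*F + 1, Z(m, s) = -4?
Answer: 86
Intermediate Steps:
U = -3 (U = -3 + (-4 + 4) = -3 + 0 = -3)
F = -½ (F = (5 - 3)/(-3 - 1) = 2/(-4) = 2*(-¼) = -½ ≈ -0.50000)
v = -3 (v = -6 + (-4*(-½) + 1) = -6 + (2 + 1) = -6 + 3 = -3)
53 + v*(-11) = 53 - 3*(-11) = 53 + 33 = 86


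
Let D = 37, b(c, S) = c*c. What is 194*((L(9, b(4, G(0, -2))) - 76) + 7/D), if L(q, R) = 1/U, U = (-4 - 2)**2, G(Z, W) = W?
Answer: -9791471/666 ≈ -14702.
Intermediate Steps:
b(c, S) = c**2
U = 36 (U = (-6)**2 = 36)
L(q, R) = 1/36
194*((L(9, b(4, G(0, -2))) - 76) + 7/D) = 194*((1/36 - 76) + 7/37) = 194*(-2735/36 + 7*(1/37)) = 194*(-2735/36 + 7/37) = 194*(-100943/1332) = -9791471/666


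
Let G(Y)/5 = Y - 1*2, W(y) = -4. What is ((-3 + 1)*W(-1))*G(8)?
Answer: 240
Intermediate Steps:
G(Y) = -10 + 5*Y (G(Y) = 5*(Y - 1*2) = 5*(Y - 2) = 5*(-2 + Y) = -10 + 5*Y)
((-3 + 1)*W(-1))*G(8) = ((-3 + 1)*(-4))*(-10 + 5*8) = (-2*(-4))*(-10 + 40) = 8*30 = 240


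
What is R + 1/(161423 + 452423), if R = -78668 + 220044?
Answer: 86783092097/613846 ≈ 1.4138e+5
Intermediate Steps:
R = 141376
R + 1/(161423 + 452423) = 141376 + 1/(161423 + 452423) = 141376 + 1/613846 = 86783092097/613846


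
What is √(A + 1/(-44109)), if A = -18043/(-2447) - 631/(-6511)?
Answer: √2425676661764831483329/18019563627 ≈ 2.7332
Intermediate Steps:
A = 119022030/15932417 (A = -18043*(-1/2447) - 631*(-1/6511) = 18043/2447 + 631/6511 = 119022030/15932417 ≈ 7.4704)
√(A + 1/(-44109)) = √(119022030/15932417 + 1/(-44109)) = √(119022030/15932417 - 1/44109) = √(5249926788853/702762981453) = √2425676661764831483329/18019563627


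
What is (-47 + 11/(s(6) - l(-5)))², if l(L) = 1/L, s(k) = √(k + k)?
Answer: 199943164/89401 - 15518800*√3/89401 ≈ 1935.8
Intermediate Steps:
s(k) = √2*√k (s(k) = √(2*k) = √2*√k)
(-47 + 11/(s(6) - l(-5)))² = (-47 + 11/(√2*√6 - 1/(-5)))² = (-47 + 11/(2*√3 - 1*(-⅕)))² = (-47 + 11/(2*√3 + ⅕))² = (-47 + 11/(⅕ + 2*√3))²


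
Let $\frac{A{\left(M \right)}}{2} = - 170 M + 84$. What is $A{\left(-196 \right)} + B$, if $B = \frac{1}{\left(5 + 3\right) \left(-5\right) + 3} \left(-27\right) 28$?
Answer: $\frac{2472652}{37} \approx 66828.0$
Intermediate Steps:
$B = \frac{756}{37}$ ($B = \frac{1}{8 \left(-5\right) + 3} \left(-27\right) 28 = \frac{1}{-40 + 3} \left(-27\right) 28 = \frac{1}{-37} \left(-27\right) 28 = \left(- \frac{1}{37}\right) \left(-27\right) 28 = \frac{27}{37} \cdot 28 = \frac{756}{37} \approx 20.432$)
$A{\left(M \right)} = 168 - 340 M$ ($A{\left(M \right)} = 2 \left(- 170 M + 84\right) = 2 \left(84 - 170 M\right) = 168 - 340 M$)
$A{\left(-196 \right)} + B = \left(168 - -66640\right) + \frac{756}{37} = \left(168 + 66640\right) + \frac{756}{37} = 66808 + \frac{756}{37} = \frac{2472652}{37}$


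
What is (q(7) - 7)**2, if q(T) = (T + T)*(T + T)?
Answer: 35721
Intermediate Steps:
q(T) = 4*T**2 (q(T) = (2*T)*(2*T) = 4*T**2)
(q(7) - 7)**2 = (4*7**2 - 7)**2 = (4*49 - 7)**2 = (196 - 7)**2 = 189**2 = 35721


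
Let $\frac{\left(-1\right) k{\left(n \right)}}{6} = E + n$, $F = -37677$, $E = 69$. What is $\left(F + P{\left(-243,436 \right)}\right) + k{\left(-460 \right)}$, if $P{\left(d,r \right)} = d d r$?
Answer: $25710033$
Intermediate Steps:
$P{\left(d,r \right)} = r d^{2}$ ($P{\left(d,r \right)} = d^{2} r = r d^{2}$)
$k{\left(n \right)} = -414 - 6 n$ ($k{\left(n \right)} = - 6 \left(69 + n\right) = -414 - 6 n$)
$\left(F + P{\left(-243,436 \right)}\right) + k{\left(-460 \right)} = \left(-37677 + 436 \left(-243\right)^{2}\right) - -2346 = \left(-37677 + 436 \cdot 59049\right) + \left(-414 + 2760\right) = \left(-37677 + 25745364\right) + 2346 = 25707687 + 2346 = 25710033$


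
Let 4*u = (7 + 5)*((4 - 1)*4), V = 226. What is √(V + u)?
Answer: √262 ≈ 16.186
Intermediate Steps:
u = 36 (u = ((7 + 5)*((4 - 1)*4))/4 = (12*(3*4))/4 = (12*12)/4 = (¼)*144 = 36)
√(V + u) = √(226 + 36) = √262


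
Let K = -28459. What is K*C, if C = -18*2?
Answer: 1024524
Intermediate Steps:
C = -36
K*C = -28459*(-36) = 1024524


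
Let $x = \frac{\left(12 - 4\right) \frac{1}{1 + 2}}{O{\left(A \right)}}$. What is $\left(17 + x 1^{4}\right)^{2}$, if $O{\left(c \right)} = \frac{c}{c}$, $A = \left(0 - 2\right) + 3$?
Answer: $\frac{3481}{9} \approx 386.78$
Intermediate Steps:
$A = 1$ ($A = -2 + 3 = 1$)
$O{\left(c \right)} = 1$
$x = \frac{8}{3}$ ($x = \frac{\left(12 - 4\right) \frac{1}{1 + 2}}{1} = \frac{8}{3} \cdot 1 = \frac{8}{3} \approx 2.6667$)
$\left(17 + x 1^{4}\right)^{2} = \left(17 + \frac{8 \cdot 1^{4}}{3}\right)^{2} = \left(17 + \frac{8}{3} \cdot 1\right)^{2} = \left(17 + \frac{8}{3}\right)^{2} = \left(\frac{59}{3}\right)^{2} = \frac{3481}{9}$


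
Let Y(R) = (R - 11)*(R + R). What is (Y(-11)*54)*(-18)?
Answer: -470448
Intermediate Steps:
Y(R) = 2*R*(-11 + R) (Y(R) = (-11 + R)*(2*R) = 2*R*(-11 + R))
(Y(-11)*54)*(-18) = ((2*(-11)*(-11 - 11))*54)*(-18) = ((2*(-11)*(-22))*54)*(-18) = (484*54)*(-18) = 26136*(-18) = -470448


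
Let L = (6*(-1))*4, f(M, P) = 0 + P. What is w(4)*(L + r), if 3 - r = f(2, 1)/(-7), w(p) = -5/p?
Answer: 365/14 ≈ 26.071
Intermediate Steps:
f(M, P) = P
r = 22/7 (r = 3 - 1/(-7) = 3 - (-1)/7 = 3 - 1*(-⅐) = 3 + ⅐ = 22/7 ≈ 3.1429)
L = -24 (L = -6*4 = -24)
w(4)*(L + r) = (-5/4)*(-24 + 22/7) = -5*¼*(-146/7) = -5/4*(-146/7) = 365/14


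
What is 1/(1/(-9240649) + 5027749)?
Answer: 9240649/46459663769100 ≈ 1.9890e-7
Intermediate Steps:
1/(1/(-9240649) + 5027749) = 1/(-1/9240649 + 5027749) = 1/(46459663769100/9240649) = 9240649/46459663769100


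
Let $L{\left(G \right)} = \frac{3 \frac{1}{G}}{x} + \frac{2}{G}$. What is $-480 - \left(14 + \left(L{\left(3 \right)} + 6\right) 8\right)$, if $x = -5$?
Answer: $- \frac{8186}{15} \approx -545.73$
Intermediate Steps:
$L{\left(G \right)} = \frac{7}{5 G}$ ($L{\left(G \right)} = \frac{3 \frac{1}{G}}{-5} + \frac{2}{G} = \frac{3}{G} \left(- \frac{1}{5}\right) + \frac{2}{G} = - \frac{3}{5 G} + \frac{2}{G} = \frac{7}{5 G}$)
$-480 - \left(14 + \left(L{\left(3 \right)} + 6\right) 8\right) = -480 - \left(14 + \left(\frac{7}{5 \cdot 3} + 6\right) 8\right) = -480 - \left(14 + \left(\frac{7}{5} \cdot \frac{1}{3} + 6\right) 8\right) = -480 - \left(14 + \left(\frac{7}{15} + 6\right) 8\right) = -480 - \left(14 + \frac{97}{15} \cdot 8\right) = -480 - \left(14 + \frac{776}{15}\right) = -480 - \frac{986}{15} = - \frac{8186}{15}$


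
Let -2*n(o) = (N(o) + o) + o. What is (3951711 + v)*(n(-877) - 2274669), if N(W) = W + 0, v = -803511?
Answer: -7156971488700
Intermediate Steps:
N(W) = W
n(o) = -3*o/2 (n(o) = -((o + o) + o)/2 = -(2*o + o)/2 = -3*o/2)
(3951711 + v)*(n(-877) - 2274669) = (3951711 - 803511)*(-3/2*(-877) - 2274669) = 3148200*(2631/2 - 2274669) = 3148200*(-4546707/2) = -7156971488700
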